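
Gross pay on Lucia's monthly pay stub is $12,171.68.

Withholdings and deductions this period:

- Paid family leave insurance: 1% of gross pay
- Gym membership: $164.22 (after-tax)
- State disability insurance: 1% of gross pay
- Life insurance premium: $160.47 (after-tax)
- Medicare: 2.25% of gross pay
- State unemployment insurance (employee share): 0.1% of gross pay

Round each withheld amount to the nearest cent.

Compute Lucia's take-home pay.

State unemployment insurance (employee share): $12,171.68 × 0.001 = $12.17
Paid family leave insurance: $12,171.68 × 0.01 = $121.72
Medicare: $12,171.68 × 0.0225 = $273.86
State disability insurance: $12,171.68 × 0.01 = $121.72
Gym membership: $164.22
Life insurance premium: $160.47
Total deductions = $12.17 + $121.72 + $273.86 + $121.72 + $164.22 + $160.47 = $854.16
Net pay = $12,171.68 − $854.16 = $11,317.52

$11,317.52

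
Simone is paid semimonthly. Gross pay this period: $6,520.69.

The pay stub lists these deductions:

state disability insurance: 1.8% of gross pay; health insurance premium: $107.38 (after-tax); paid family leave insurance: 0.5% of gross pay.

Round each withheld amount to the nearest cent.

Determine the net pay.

$6,263.34

Paid family leave insurance: $6,520.69 × 0.005 = $32.60
State disability insurance: $6,520.69 × 0.018 = $117.37
Health insurance premium: $107.38
Total deductions = $32.60 + $117.37 + $107.38 = $257.35
Net pay = $6,520.69 − $257.35 = $6,263.34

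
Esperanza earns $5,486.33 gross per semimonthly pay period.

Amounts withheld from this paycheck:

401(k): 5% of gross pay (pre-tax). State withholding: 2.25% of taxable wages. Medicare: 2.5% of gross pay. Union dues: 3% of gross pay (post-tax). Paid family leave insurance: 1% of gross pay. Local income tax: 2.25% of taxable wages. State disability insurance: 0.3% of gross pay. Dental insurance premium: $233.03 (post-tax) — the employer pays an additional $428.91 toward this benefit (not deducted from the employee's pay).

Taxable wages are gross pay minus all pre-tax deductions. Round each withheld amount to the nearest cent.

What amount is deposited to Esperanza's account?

$4,371.37

401(k): $5,486.33 × 0.05 = $274.32
Taxable wages = $5,486.33 − $274.32 = $5,212.01
State withholding: $5,212.01 × 0.0225 = $117.27
Local income tax: $5,212.01 × 0.0225 = $117.27
State disability insurance: $5,486.33 × 0.003 = $16.46
Medicare: $5,486.33 × 0.025 = $137.16
Paid family leave insurance: $5,486.33 × 0.01 = $54.86
Union dues: $5,486.33 × 0.03 = $164.59
Dental insurance premium: $233.03
(Employer's $428.91 toward dental insurance premium is not withheld from the employee.)
Total deductions = $274.32 + $117.27 + $117.27 + $16.46 + $137.16 + $54.86 + $164.59 + $233.03 = $1,114.96
Net pay = $5,486.33 − $1,114.96 = $4,371.37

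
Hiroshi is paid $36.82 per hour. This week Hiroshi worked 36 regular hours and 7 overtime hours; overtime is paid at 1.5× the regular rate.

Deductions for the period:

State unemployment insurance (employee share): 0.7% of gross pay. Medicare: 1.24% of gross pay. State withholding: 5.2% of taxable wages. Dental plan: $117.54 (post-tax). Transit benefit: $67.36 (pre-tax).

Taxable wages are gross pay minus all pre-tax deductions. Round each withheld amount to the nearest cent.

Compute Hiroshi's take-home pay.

Regular pay: 36 × $36.82 = $1325.52
Overtime pay: 7 × $36.82 × 1.5 = $386.61
Gross pay = $1325.52 + $386.61 = $1712.13
Transit benefit: $67.36
Taxable wages = $1712.13 − $67.36 = $1644.77
State withholding: $1644.77 × 0.052 = $85.53
Medicare: $1712.13 × 0.0124 = $21.23
State unemployment insurance (employee share): $1712.13 × 0.007 = $11.98
Dental plan: $117.54
Total deductions = $67.36 + $85.53 + $21.23 + $11.98 + $117.54 = $303.64
Net pay = $1712.13 − $303.64 = $1408.49

$1408.49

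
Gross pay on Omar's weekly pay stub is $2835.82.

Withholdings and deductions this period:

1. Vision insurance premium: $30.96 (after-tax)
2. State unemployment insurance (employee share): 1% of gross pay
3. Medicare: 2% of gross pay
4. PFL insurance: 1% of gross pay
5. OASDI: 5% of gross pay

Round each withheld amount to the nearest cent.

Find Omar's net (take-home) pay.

Medicare: $2835.82 × 0.02 = $56.72
OASDI: $2835.82 × 0.05 = $141.79
State unemployment insurance (employee share): $2835.82 × 0.01 = $28.36
PFL insurance: $2835.82 × 0.01 = $28.36
Vision insurance premium: $30.96
Total deductions = $56.72 + $141.79 + $28.36 + $28.36 + $30.96 = $286.19
Net pay = $2835.82 − $286.19 = $2549.63

$2549.63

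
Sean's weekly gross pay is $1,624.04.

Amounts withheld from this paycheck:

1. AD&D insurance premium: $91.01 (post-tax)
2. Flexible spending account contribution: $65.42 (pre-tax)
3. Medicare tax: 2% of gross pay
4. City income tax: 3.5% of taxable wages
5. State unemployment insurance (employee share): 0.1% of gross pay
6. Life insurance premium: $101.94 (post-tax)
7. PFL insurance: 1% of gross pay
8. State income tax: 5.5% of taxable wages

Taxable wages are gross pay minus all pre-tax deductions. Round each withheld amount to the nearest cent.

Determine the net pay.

Flexible spending account contribution: $65.42
Taxable wages = $1,624.04 − $65.42 = $1,558.62
City income tax: $1,558.62 × 0.035 = $54.55
State income tax: $1,558.62 × 0.055 = $85.72
State unemployment insurance (employee share): $1,624.04 × 0.001 = $1.62
Medicare tax: $1,624.04 × 0.02 = $32.48
PFL insurance: $1,624.04 × 0.01 = $16.24
Life insurance premium: $101.94
AD&D insurance premium: $91.01
Total deductions = $65.42 + $54.55 + $85.72 + $1.62 + $32.48 + $16.24 + $101.94 + $91.01 = $448.98
Net pay = $1,624.04 − $448.98 = $1,175.06

$1,175.06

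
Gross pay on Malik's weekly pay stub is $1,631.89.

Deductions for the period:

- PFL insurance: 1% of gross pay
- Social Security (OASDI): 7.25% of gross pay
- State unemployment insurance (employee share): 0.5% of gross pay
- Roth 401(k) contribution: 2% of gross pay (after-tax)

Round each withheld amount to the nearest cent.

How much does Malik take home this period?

$1,456.46

PFL insurance: $1,631.89 × 0.01 = $16.32
Social Security (OASDI): $1,631.89 × 0.0725 = $118.31
State unemployment insurance (employee share): $1,631.89 × 0.005 = $8.16
Roth 401(k) contribution: $1,631.89 × 0.02 = $32.64
Total deductions = $16.32 + $118.31 + $8.16 + $32.64 = $175.43
Net pay = $1,631.89 − $175.43 = $1,456.46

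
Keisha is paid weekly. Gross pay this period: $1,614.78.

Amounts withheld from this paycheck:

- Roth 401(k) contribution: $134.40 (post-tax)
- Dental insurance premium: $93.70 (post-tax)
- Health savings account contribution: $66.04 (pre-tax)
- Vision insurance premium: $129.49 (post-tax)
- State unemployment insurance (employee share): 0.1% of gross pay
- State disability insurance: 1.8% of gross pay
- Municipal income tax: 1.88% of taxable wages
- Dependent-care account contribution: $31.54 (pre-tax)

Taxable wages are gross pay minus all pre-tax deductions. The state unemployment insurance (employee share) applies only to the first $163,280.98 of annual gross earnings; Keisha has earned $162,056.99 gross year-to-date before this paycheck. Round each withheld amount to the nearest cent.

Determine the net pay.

$1,100.80

Dependent-care account contribution: $31.54
Health savings account contribution: $66.04
Pre-tax total = $31.54 + $66.04 = $97.58
Taxable wages = $1,614.78 − $97.58 = $1,517.20
Municipal income tax: $1,517.20 × 0.0188 = $28.52
State disability insurance: $1,614.78 × 0.018 = $29.07
State unemployment insurance (employee share): only $163,280.98 − $162,056.99 = $1,223.99 of this check is subject → $1,223.99 × 0.001 = $1.22
Roth 401(k) contribution: $134.40
Vision insurance premium: $129.49
Dental insurance premium: $93.70
Total deductions = $31.54 + $66.04 + $28.52 + $29.07 + $1.22 + $134.40 + $129.49 + $93.70 = $513.98
Net pay = $1,614.78 − $513.98 = $1,100.80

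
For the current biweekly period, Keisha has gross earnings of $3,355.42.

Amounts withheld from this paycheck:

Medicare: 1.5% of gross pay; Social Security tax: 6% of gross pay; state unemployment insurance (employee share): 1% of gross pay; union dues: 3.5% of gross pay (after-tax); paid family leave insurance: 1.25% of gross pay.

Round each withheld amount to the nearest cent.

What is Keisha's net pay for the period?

$2,910.83

State unemployment insurance (employee share): $3,355.42 × 0.01 = $33.55
Medicare: $3,355.42 × 0.015 = $50.33
Paid family leave insurance: $3,355.42 × 0.0125 = $41.94
Social Security tax: $3,355.42 × 0.06 = $201.33
Union dues: $3,355.42 × 0.035 = $117.44
Total deductions = $33.55 + $50.33 + $41.94 + $201.33 + $117.44 = $444.59
Net pay = $3,355.42 − $444.59 = $2,910.83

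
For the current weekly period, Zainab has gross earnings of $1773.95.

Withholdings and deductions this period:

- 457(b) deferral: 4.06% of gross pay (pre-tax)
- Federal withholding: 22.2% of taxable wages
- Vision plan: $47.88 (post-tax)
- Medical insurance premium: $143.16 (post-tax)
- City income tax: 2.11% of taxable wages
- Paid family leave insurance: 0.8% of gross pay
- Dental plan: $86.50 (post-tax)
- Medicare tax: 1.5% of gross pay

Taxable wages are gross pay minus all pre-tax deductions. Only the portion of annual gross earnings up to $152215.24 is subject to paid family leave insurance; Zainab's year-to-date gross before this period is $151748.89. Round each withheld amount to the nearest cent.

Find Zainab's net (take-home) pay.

457(b) deferral: $1773.95 × 0.0406 = $72.02
Taxable wages = $1773.95 − $72.02 = $1701.93
City income tax: $1701.93 × 0.0211 = $35.91
Federal withholding: $1701.93 × 0.222 = $377.83
Medicare tax: $1773.95 × 0.015 = $26.61
Paid family leave insurance: only $152215.24 − $151748.89 = $466.35 of this check is subject → $466.35 × 0.008 = $3.73
Vision plan: $47.88
Medical insurance premium: $143.16
Dental plan: $86.50
Total deductions = $72.02 + $35.91 + $377.83 + $26.61 + $3.73 + $47.88 + $143.16 + $86.50 = $793.64
Net pay = $1773.95 − $793.64 = $980.31

$980.31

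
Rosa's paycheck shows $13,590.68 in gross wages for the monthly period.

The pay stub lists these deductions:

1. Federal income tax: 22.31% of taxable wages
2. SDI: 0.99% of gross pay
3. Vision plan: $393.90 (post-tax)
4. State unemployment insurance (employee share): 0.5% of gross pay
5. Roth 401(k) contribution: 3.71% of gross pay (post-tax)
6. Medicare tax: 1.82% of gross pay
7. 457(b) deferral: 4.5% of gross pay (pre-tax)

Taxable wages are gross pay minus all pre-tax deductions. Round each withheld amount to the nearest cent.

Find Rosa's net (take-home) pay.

457(b) deferral: $13,590.68 × 0.045 = $611.58
Taxable wages = $13,590.68 − $611.58 = $12,979.10
Federal income tax: $12,979.10 × 0.2231 = $2,895.64
State unemployment insurance (employee share): $13,590.68 × 0.005 = $67.95
SDI: $13,590.68 × 0.0099 = $134.55
Medicare tax: $13,590.68 × 0.0182 = $247.35
Vision plan: $393.90
Roth 401(k) contribution: $13,590.68 × 0.0371 = $504.21
Total deductions = $611.58 + $2,895.64 + $67.95 + $134.55 + $247.35 + $393.90 + $504.21 = $4,855.18
Net pay = $13,590.68 − $4,855.18 = $8,735.50

$8,735.50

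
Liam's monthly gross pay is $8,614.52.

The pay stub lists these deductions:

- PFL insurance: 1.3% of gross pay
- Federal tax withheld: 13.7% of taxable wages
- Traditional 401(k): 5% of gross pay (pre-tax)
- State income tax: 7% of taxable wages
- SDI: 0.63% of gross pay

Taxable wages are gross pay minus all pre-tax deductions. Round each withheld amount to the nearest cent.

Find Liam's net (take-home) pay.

Traditional 401(k): $8,614.52 × 0.05 = $430.73
Taxable wages = $8,614.52 − $430.73 = $8,183.79
Federal tax withheld: $8,183.79 × 0.137 = $1,121.18
State income tax: $8,183.79 × 0.07 = $572.87
PFL insurance: $8,614.52 × 0.013 = $111.99
SDI: $8,614.52 × 0.0063 = $54.27
Total deductions = $430.73 + $1,121.18 + $572.87 + $111.99 + $54.27 = $2,291.04
Net pay = $8,614.52 − $2,291.04 = $6,323.48

$6,323.48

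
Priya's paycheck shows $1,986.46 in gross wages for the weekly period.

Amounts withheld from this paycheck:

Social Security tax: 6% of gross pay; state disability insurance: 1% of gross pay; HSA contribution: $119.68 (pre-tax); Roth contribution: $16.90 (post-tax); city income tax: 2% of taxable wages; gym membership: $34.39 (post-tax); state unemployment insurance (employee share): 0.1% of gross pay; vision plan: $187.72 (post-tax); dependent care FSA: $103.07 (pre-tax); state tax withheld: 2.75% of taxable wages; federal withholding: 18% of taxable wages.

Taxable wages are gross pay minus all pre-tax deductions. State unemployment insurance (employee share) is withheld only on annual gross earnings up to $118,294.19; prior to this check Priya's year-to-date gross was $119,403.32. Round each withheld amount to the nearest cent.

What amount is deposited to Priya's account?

$984.41

HSA contribution: $119.68
Dependent care FSA: $103.07
Pre-tax total = $119.68 + $103.07 = $222.75
Taxable wages = $1,986.46 − $222.75 = $1,763.71
City income tax: $1,763.71 × 0.02 = $35.27
State tax withheld: $1,763.71 × 0.0275 = $48.50
Federal withholding: $1,763.71 × 0.18 = $317.47
State disability insurance: $1,986.46 × 0.01 = $19.86
State unemployment insurance (employee share): annual cap $118,294.19 already reached (YTD $119,403.32), so $0.00
Social Security tax: $1,986.46 × 0.06 = $119.19
Vision plan: $187.72
Gym membership: $34.39
Roth contribution: $16.90
Total deductions = $119.68 + $103.07 + $35.27 + $48.50 + $317.47 + $19.86 + $0.00 + $119.19 + $187.72 + $34.39 + $16.90 = $1,002.05
Net pay = $1,986.46 − $1,002.05 = $984.41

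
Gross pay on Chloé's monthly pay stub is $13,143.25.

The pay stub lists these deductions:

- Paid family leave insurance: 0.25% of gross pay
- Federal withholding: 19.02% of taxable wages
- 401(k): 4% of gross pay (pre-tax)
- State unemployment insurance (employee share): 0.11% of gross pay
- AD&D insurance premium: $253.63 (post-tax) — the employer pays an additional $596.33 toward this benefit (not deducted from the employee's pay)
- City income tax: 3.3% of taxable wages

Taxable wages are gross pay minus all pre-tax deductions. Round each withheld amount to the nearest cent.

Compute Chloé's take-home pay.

401(k): $13,143.25 × 0.04 = $525.73
Taxable wages = $13,143.25 − $525.73 = $12,617.52
Federal withholding: $12,617.52 × 0.1902 = $2,399.85
City income tax: $12,617.52 × 0.033 = $416.38
State unemployment insurance (employee share): $13,143.25 × 0.0011 = $14.46
Paid family leave insurance: $13,143.25 × 0.0025 = $32.86
AD&D insurance premium: $253.63
(Employer's $596.33 toward AD&D insurance premium is not withheld from the employee.)
Total deductions = $525.73 + $2,399.85 + $416.38 + $14.46 + $32.86 + $253.63 = $3,642.91
Net pay = $13,143.25 − $3,642.91 = $9,500.34

$9,500.34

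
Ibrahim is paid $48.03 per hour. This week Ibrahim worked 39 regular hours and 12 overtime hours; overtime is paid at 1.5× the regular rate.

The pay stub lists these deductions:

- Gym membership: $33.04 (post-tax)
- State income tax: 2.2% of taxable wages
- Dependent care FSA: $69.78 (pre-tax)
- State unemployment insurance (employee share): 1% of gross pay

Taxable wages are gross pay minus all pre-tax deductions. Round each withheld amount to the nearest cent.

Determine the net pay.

$2,548.82

Regular pay: 39 × $48.03 = $1,873.17
Overtime pay: 12 × $48.03 × 1.5 = $864.54
Gross pay = $1,873.17 + $864.54 = $2,737.71
Dependent care FSA: $69.78
Taxable wages = $2,737.71 − $69.78 = $2,667.93
State income tax: $2,667.93 × 0.022 = $58.69
State unemployment insurance (employee share): $2,737.71 × 0.01 = $27.38
Gym membership: $33.04
Total deductions = $69.78 + $58.69 + $27.38 + $33.04 = $188.89
Net pay = $2,737.71 − $188.89 = $2,548.82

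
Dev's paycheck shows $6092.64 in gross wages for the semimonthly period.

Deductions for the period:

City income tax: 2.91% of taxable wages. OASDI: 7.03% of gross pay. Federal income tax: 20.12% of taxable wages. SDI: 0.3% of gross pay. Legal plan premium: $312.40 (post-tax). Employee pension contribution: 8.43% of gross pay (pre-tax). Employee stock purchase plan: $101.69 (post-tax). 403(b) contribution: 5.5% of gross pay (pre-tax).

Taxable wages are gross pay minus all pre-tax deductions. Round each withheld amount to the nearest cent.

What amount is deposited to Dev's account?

403(b) contribution: $6092.64 × 0.055 = $335.10
Employee pension contribution: $6092.64 × 0.0843 = $513.61
Pre-tax total = $335.10 + $513.61 = $848.71
Taxable wages = $6092.64 − $848.71 = $5243.93
Federal income tax: $5243.93 × 0.2012 = $1055.08
City income tax: $5243.93 × 0.0291 = $152.60
SDI: $6092.64 × 0.003 = $18.28
OASDI: $6092.64 × 0.0703 = $428.31
Legal plan premium: $312.40
Employee stock purchase plan: $101.69
Total deductions = $335.10 + $513.61 + $1055.08 + $152.60 + $18.28 + $428.31 + $312.40 + $101.69 = $2917.07
Net pay = $6092.64 − $2917.07 = $3175.57

$3175.57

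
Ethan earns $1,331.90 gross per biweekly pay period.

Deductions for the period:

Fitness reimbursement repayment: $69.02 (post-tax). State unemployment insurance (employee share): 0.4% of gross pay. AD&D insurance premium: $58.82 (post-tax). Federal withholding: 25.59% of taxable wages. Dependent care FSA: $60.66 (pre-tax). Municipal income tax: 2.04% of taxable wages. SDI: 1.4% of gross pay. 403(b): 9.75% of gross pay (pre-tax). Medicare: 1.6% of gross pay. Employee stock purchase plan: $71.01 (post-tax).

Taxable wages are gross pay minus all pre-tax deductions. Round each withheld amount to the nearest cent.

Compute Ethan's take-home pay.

Dependent care FSA: $60.66
403(b): $1,331.90 × 0.0975 = $129.86
Pre-tax total = $60.66 + $129.86 = $190.52
Taxable wages = $1,331.90 − $190.52 = $1,141.38
Federal withholding: $1,141.38 × 0.2559 = $292.08
Municipal income tax: $1,141.38 × 0.0204 = $23.28
State unemployment insurance (employee share): $1,331.90 × 0.004 = $5.33
SDI: $1,331.90 × 0.014 = $18.65
Medicare: $1,331.90 × 0.016 = $21.31
Fitness reimbursement repayment: $69.02
Employee stock purchase plan: $71.01
AD&D insurance premium: $58.82
Total deductions = $60.66 + $129.86 + $292.08 + $23.28 + $5.33 + $18.65 + $21.31 + $69.02 + $71.01 + $58.82 = $750.02
Net pay = $1,331.90 − $750.02 = $581.88

$581.88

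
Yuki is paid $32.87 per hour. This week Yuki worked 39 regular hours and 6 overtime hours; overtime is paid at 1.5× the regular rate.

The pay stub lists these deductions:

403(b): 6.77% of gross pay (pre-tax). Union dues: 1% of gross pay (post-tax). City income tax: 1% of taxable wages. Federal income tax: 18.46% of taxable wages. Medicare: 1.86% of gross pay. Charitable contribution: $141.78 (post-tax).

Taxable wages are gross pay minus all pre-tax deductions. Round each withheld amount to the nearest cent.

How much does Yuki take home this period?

$997.79

Regular pay: 39 × $32.87 = $1281.93
Overtime pay: 6 × $32.87 × 1.5 = $295.83
Gross pay = $1281.93 + $295.83 = $1577.76
403(b): $1577.76 × 0.0677 = $106.81
Taxable wages = $1577.76 − $106.81 = $1470.95
City income tax: $1470.95 × 0.01 = $14.71
Federal income tax: $1470.95 × 0.1846 = $271.54
Medicare: $1577.76 × 0.0186 = $29.35
Charitable contribution: $141.78
Union dues: $1577.76 × 0.01 = $15.78
Total deductions = $106.81 + $14.71 + $271.54 + $29.35 + $141.78 + $15.78 = $579.97
Net pay = $1577.76 − $579.97 = $997.79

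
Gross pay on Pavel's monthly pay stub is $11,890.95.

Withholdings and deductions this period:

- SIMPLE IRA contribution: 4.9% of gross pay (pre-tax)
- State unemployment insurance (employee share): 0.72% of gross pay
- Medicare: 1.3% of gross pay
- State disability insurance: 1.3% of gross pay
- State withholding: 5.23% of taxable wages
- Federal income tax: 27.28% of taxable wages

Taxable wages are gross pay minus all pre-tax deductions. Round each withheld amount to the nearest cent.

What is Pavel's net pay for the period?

$7,237.20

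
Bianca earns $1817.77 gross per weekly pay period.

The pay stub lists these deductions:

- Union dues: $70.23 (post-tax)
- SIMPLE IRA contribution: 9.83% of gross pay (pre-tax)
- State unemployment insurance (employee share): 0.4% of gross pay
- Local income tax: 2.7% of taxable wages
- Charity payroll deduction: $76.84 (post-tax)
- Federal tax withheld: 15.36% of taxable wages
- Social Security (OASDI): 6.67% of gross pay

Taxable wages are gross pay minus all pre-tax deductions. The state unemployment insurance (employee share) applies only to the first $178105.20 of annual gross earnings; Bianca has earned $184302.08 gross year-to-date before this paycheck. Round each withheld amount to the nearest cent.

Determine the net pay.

SIMPLE IRA contribution: $1817.77 × 0.0983 = $178.69
Taxable wages = $1817.77 − $178.69 = $1639.08
Federal tax withheld: $1639.08 × 0.1536 = $251.76
Local income tax: $1639.08 × 0.027 = $44.26
Social Security (OASDI): $1817.77 × 0.0667 = $121.25
State unemployment insurance (employee share): annual cap $178105.20 already reached (YTD $184302.08), so $0.00
Charity payroll deduction: $76.84
Union dues: $70.23
Total deductions = $178.69 + $251.76 + $44.26 + $121.25 + $0.00 + $76.84 + $70.23 = $743.03
Net pay = $1817.77 − $743.03 = $1074.74

$1074.74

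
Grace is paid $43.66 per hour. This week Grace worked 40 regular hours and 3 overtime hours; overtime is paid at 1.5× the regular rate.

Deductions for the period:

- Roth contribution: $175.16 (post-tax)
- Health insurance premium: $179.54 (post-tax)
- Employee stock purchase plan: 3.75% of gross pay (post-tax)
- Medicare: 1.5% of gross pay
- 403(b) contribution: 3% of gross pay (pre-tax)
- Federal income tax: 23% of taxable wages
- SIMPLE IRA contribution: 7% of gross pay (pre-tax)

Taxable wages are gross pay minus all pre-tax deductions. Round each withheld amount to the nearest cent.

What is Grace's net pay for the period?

$889.71

Regular pay: 40 × $43.66 = $1746.40
Overtime pay: 3 × $43.66 × 1.5 = $196.47
Gross pay = $1746.40 + $196.47 = $1942.87
SIMPLE IRA contribution: $1942.87 × 0.07 = $136.00
403(b) contribution: $1942.87 × 0.03 = $58.29
Pre-tax total = $136.00 + $58.29 = $194.29
Taxable wages = $1942.87 − $194.29 = $1748.58
Federal income tax: $1748.58 × 0.23 = $402.17
Medicare: $1942.87 × 0.015 = $29.14
Health insurance premium: $179.54
Roth contribution: $175.16
Employee stock purchase plan: $1942.87 × 0.0375 = $72.86
Total deductions = $136.00 + $58.29 + $402.17 + $29.14 + $179.54 + $175.16 + $72.86 = $1053.16
Net pay = $1942.87 − $1053.16 = $889.71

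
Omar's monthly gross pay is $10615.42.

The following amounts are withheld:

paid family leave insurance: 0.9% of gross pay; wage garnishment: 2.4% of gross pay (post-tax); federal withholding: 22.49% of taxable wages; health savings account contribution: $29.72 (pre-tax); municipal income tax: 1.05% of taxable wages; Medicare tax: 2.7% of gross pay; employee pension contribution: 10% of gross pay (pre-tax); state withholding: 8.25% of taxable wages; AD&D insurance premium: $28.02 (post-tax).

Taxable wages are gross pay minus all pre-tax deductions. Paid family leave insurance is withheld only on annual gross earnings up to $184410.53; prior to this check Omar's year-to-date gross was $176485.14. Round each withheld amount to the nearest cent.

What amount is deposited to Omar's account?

$5855.70

Employee pension contribution: $10615.42 × 0.1 = $1061.54
Health savings account contribution: $29.72
Pre-tax total = $1061.54 + $29.72 = $1091.26
Taxable wages = $10615.42 − $1091.26 = $9524.16
Municipal income tax: $9524.16 × 0.0105 = $100.00
Federal withholding: $9524.16 × 0.2249 = $2141.98
State withholding: $9524.16 × 0.0825 = $785.74
Medicare tax: $10615.42 × 0.027 = $286.62
Paid family leave insurance: only $184410.53 − $176485.14 = $7925.39 of this check is subject → $7925.39 × 0.009 = $71.33
Wage garnishment: $10615.42 × 0.024 = $254.77
AD&D insurance premium: $28.02
Total deductions = $1061.54 + $29.72 + $100.00 + $2141.98 + $785.74 + $286.62 + $71.33 + $254.77 + $28.02 = $4759.72
Net pay = $10615.42 − $4759.72 = $5855.70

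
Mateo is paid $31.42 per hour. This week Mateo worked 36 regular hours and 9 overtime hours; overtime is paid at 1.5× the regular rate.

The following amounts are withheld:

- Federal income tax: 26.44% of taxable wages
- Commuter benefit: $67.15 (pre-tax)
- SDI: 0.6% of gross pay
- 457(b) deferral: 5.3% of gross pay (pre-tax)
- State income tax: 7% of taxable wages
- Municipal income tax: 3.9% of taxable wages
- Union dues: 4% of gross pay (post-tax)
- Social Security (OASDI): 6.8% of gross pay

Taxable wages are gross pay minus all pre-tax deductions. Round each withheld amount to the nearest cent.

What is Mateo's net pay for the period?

Regular pay: 36 × $31.42 = $1,131.12
Overtime pay: 9 × $31.42 × 1.5 = $424.17
Gross pay = $1,131.12 + $424.17 = $1,555.29
457(b) deferral: $1,555.29 × 0.053 = $82.43
Commuter benefit: $67.15
Pre-tax total = $82.43 + $67.15 = $149.58
Taxable wages = $1,555.29 − $149.58 = $1,405.71
State income tax: $1,405.71 × 0.07 = $98.40
Federal income tax: $1,405.71 × 0.2644 = $371.67
Municipal income tax: $1,405.71 × 0.039 = $54.82
SDI: $1,555.29 × 0.006 = $9.33
Social Security (OASDI): $1,555.29 × 0.068 = $105.76
Union dues: $1,555.29 × 0.04 = $62.21
Total deductions = $82.43 + $67.15 + $98.40 + $371.67 + $54.82 + $9.33 + $105.76 + $62.21 = $851.77
Net pay = $1,555.29 − $851.77 = $703.52

$703.52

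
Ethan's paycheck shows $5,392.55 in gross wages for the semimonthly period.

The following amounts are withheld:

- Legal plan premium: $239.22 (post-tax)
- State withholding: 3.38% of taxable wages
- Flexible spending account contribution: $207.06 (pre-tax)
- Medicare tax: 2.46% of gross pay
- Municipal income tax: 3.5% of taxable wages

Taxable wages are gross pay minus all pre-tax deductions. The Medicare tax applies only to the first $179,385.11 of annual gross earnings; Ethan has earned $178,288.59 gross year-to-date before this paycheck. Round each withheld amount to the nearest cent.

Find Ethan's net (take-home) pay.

Flexible spending account contribution: $207.06
Taxable wages = $5,392.55 − $207.06 = $5,185.49
State withholding: $5,185.49 × 0.0338 = $175.27
Municipal income tax: $5,185.49 × 0.035 = $181.49
Medicare tax: only $179,385.11 − $178,288.59 = $1,096.52 of this check is subject → $1,096.52 × 0.0246 = $26.97
Legal plan premium: $239.22
Total deductions = $207.06 + $175.27 + $181.49 + $26.97 + $239.22 = $830.01
Net pay = $5,392.55 − $830.01 = $4,562.54

$4,562.54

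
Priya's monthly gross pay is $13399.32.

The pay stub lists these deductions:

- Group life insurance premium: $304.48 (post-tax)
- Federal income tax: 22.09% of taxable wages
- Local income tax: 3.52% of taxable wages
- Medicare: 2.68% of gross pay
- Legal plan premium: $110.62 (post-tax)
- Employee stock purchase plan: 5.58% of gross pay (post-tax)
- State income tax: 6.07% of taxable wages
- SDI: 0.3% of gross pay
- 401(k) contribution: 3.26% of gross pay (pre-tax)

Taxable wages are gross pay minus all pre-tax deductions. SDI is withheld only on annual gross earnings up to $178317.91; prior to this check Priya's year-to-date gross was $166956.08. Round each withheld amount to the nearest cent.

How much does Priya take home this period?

$7300.01

401(k) contribution: $13399.32 × 0.0326 = $436.82
Taxable wages = $13399.32 − $436.82 = $12962.50
State income tax: $12962.50 × 0.0607 = $786.82
Local income tax: $12962.50 × 0.0352 = $456.28
Federal income tax: $12962.50 × 0.2209 = $2863.42
SDI: only $178317.91 − $166956.08 = $11361.83 of this check is subject → $11361.83 × 0.003 = $34.09
Medicare: $13399.32 × 0.0268 = $359.10
Employee stock purchase plan: $13399.32 × 0.0558 = $747.68
Legal plan premium: $110.62
Group life insurance premium: $304.48
Total deductions = $436.82 + $786.82 + $456.28 + $2863.42 + $34.09 + $359.10 + $747.68 + $110.62 + $304.48 = $6099.31
Net pay = $13399.32 − $6099.31 = $7300.01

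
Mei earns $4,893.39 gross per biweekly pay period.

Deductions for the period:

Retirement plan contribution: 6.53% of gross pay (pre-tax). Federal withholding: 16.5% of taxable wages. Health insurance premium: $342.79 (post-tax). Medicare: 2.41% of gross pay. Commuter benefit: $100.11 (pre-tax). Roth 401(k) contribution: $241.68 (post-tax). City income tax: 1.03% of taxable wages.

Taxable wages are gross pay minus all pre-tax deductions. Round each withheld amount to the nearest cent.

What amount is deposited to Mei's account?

Retirement plan contribution: $4,893.39 × 0.0653 = $319.54
Commuter benefit: $100.11
Pre-tax total = $319.54 + $100.11 = $419.65
Taxable wages = $4,893.39 − $419.65 = $4,473.74
City income tax: $4,473.74 × 0.0103 = $46.08
Federal withholding: $4,473.74 × 0.165 = $738.17
Medicare: $4,893.39 × 0.0241 = $117.93
Health insurance premium: $342.79
Roth 401(k) contribution: $241.68
Total deductions = $319.54 + $100.11 + $46.08 + $738.17 + $117.93 + $342.79 + $241.68 = $1,906.30
Net pay = $4,893.39 − $1,906.30 = $2,987.09

$2,987.09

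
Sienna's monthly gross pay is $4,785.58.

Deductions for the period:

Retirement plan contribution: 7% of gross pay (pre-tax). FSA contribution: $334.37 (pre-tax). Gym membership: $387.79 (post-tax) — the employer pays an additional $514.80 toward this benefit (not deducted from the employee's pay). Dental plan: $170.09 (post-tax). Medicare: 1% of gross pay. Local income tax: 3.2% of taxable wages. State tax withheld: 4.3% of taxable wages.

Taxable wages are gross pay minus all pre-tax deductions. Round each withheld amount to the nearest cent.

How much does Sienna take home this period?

Retirement plan contribution: $4,785.58 × 0.07 = $334.99
FSA contribution: $334.37
Pre-tax total = $334.99 + $334.37 = $669.36
Taxable wages = $4,785.58 − $669.36 = $4,116.22
State tax withheld: $4,116.22 × 0.043 = $177.00
Local income tax: $4,116.22 × 0.032 = $131.72
Medicare: $4,785.58 × 0.01 = $47.86
Gym membership: $387.79
Dental plan: $170.09
(Employer's $514.80 toward gym membership is not withheld from the employee.)
Total deductions = $334.99 + $334.37 + $177.00 + $131.72 + $47.86 + $387.79 + $170.09 = $1,583.82
Net pay = $4,785.58 − $1,583.82 = $3,201.76

$3,201.76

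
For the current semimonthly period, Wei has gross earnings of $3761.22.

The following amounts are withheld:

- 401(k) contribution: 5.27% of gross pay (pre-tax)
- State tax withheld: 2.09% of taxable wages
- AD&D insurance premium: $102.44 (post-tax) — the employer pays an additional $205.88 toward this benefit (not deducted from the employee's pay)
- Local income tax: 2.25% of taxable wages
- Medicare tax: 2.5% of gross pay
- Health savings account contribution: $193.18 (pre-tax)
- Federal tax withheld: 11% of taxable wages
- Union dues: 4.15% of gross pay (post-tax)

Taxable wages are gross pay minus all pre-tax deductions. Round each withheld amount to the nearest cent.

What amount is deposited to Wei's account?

401(k) contribution: $3761.22 × 0.0527 = $198.22
Health savings account contribution: $193.18
Pre-tax total = $198.22 + $193.18 = $391.40
Taxable wages = $3761.22 − $391.40 = $3369.82
Federal tax withheld: $3369.82 × 0.11 = $370.68
State tax withheld: $3369.82 × 0.0209 = $70.43
Local income tax: $3369.82 × 0.0225 = $75.82
Medicare tax: $3761.22 × 0.025 = $94.03
Union dues: $3761.22 × 0.0415 = $156.09
AD&D insurance premium: $102.44
(Employer's $205.88 toward AD&D insurance premium is not withheld from the employee.)
Total deductions = $198.22 + $193.18 + $370.68 + $70.43 + $75.82 + $94.03 + $156.09 + $102.44 = $1260.89
Net pay = $3761.22 − $1260.89 = $2500.33

$2500.33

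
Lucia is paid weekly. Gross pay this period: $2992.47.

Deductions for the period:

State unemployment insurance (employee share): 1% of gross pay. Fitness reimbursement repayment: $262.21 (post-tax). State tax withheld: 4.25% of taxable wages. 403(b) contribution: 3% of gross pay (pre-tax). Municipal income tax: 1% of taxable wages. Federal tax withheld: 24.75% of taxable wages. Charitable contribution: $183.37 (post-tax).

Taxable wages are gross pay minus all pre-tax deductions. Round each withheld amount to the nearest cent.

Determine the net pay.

403(b) contribution: $2992.47 × 0.03 = $89.77
Taxable wages = $2992.47 − $89.77 = $2902.70
State tax withheld: $2902.70 × 0.0425 = $123.36
Municipal income tax: $2902.70 × 0.01 = $29.03
Federal tax withheld: $2902.70 × 0.2475 = $718.42
State unemployment insurance (employee share): $2992.47 × 0.01 = $29.92
Fitness reimbursement repayment: $262.21
Charitable contribution: $183.37
Total deductions = $89.77 + $123.36 + $29.03 + $718.42 + $29.92 + $262.21 + $183.37 = $1436.08
Net pay = $2992.47 − $1436.08 = $1556.39

$1556.39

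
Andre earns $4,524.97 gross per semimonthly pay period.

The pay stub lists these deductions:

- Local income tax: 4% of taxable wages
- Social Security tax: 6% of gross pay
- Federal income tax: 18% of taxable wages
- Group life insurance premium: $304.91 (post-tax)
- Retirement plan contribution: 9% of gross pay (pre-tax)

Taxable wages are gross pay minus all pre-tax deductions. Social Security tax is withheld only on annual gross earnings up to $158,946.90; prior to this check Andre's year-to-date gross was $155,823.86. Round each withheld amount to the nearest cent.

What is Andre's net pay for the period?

Retirement plan contribution: $4,524.97 × 0.09 = $407.25
Taxable wages = $4,524.97 − $407.25 = $4,117.72
Local income tax: $4,117.72 × 0.04 = $164.71
Federal income tax: $4,117.72 × 0.18 = $741.19
Social Security tax: only $158,946.90 − $155,823.86 = $3,123.04 of this check is subject → $3,123.04 × 0.06 = $187.38
Group life insurance premium: $304.91
Total deductions = $407.25 + $164.71 + $741.19 + $187.38 + $304.91 = $1,805.44
Net pay = $4,524.97 − $1,805.44 = $2,719.53

$2,719.53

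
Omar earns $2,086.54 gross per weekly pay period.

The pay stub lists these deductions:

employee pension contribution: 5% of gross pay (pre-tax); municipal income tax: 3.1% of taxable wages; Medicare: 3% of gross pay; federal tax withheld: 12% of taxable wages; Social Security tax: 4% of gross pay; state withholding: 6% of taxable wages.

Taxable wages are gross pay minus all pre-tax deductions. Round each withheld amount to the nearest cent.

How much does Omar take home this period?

$1,417.90

Employee pension contribution: $2,086.54 × 0.05 = $104.33
Taxable wages = $2,086.54 − $104.33 = $1,982.21
Municipal income tax: $1,982.21 × 0.031 = $61.45
State withholding: $1,982.21 × 0.06 = $118.93
Federal tax withheld: $1,982.21 × 0.12 = $237.87
Social Security tax: $2,086.54 × 0.04 = $83.46
Medicare: $2,086.54 × 0.03 = $62.60
Total deductions = $104.33 + $61.45 + $118.93 + $237.87 + $83.46 + $62.60 = $668.64
Net pay = $2,086.54 − $668.64 = $1,417.90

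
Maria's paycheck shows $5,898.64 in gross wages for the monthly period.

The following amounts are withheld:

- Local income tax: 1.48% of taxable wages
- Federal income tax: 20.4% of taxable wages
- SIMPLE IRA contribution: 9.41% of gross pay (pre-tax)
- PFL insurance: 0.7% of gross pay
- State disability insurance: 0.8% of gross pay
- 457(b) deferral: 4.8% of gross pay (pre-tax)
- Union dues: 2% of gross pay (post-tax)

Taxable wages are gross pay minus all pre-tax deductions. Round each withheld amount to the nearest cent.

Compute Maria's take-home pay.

$3,746.78

457(b) deferral: $5,898.64 × 0.048 = $283.13
SIMPLE IRA contribution: $5,898.64 × 0.0941 = $555.06
Pre-tax total = $283.13 + $555.06 = $838.19
Taxable wages = $5,898.64 − $838.19 = $5,060.45
Local income tax: $5,060.45 × 0.0148 = $74.89
Federal income tax: $5,060.45 × 0.204 = $1,032.33
State disability insurance: $5,898.64 × 0.008 = $47.19
PFL insurance: $5,898.64 × 0.007 = $41.29
Union dues: $5,898.64 × 0.02 = $117.97
Total deductions = $283.13 + $555.06 + $74.89 + $1,032.33 + $47.19 + $41.29 + $117.97 = $2,151.86
Net pay = $5,898.64 − $2,151.86 = $3,746.78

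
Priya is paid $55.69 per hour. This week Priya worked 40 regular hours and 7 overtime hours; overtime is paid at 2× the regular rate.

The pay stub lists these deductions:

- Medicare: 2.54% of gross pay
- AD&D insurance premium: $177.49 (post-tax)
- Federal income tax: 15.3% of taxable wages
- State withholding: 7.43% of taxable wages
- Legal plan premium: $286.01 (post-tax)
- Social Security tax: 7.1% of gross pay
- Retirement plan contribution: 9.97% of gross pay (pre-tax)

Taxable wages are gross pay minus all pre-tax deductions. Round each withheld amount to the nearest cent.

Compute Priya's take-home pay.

$1,338.64

Regular pay: 40 × $55.69 = $2,227.60
Overtime pay: 7 × $55.69 × 2 = $779.66
Gross pay = $2,227.60 + $779.66 = $3,007.26
Retirement plan contribution: $3,007.26 × 0.0997 = $299.82
Taxable wages = $3,007.26 − $299.82 = $2,707.44
State withholding: $2,707.44 × 0.0743 = $201.16
Federal income tax: $2,707.44 × 0.153 = $414.24
Medicare: $3,007.26 × 0.0254 = $76.38
Social Security tax: $3,007.26 × 0.071 = $213.52
AD&D insurance premium: $177.49
Legal plan premium: $286.01
Total deductions = $299.82 + $201.16 + $414.24 + $76.38 + $213.52 + $177.49 + $286.01 = $1,668.62
Net pay = $3,007.26 − $1,668.62 = $1,338.64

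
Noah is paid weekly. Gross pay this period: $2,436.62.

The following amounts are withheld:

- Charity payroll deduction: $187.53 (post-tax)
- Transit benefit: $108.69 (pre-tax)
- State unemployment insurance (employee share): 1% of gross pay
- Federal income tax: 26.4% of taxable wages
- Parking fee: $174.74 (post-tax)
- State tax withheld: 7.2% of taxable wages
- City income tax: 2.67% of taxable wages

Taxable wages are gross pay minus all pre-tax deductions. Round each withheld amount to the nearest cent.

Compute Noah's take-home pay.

Transit benefit: $108.69
Taxable wages = $2,436.62 − $108.69 = $2,327.93
State tax withheld: $2,327.93 × 0.072 = $167.61
Federal income tax: $2,327.93 × 0.264 = $614.57
City income tax: $2,327.93 × 0.0267 = $62.16
State unemployment insurance (employee share): $2,436.62 × 0.01 = $24.37
Parking fee: $174.74
Charity payroll deduction: $187.53
Total deductions = $108.69 + $167.61 + $614.57 + $62.16 + $24.37 + $174.74 + $187.53 = $1,339.67
Net pay = $2,436.62 − $1,339.67 = $1,096.95

$1,096.95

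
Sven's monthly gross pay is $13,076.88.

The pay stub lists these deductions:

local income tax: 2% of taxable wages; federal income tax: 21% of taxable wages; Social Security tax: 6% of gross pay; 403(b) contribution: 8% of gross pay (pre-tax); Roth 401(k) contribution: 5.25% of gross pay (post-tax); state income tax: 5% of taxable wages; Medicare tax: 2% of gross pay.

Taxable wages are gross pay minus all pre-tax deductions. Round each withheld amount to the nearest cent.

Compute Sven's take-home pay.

403(b) contribution: $13,076.88 × 0.08 = $1,046.15
Taxable wages = $13,076.88 − $1,046.15 = $12,030.73
Federal income tax: $12,030.73 × 0.21 = $2,526.45
State income tax: $12,030.73 × 0.05 = $601.54
Local income tax: $12,030.73 × 0.02 = $240.61
Social Security tax: $13,076.88 × 0.06 = $784.61
Medicare tax: $13,076.88 × 0.02 = $261.54
Roth 401(k) contribution: $13,076.88 × 0.0525 = $686.54
Total deductions = $1,046.15 + $2,526.45 + $601.54 + $240.61 + $784.61 + $261.54 + $686.54 = $6,147.44
Net pay = $13,076.88 − $6,147.44 = $6,929.44

$6,929.44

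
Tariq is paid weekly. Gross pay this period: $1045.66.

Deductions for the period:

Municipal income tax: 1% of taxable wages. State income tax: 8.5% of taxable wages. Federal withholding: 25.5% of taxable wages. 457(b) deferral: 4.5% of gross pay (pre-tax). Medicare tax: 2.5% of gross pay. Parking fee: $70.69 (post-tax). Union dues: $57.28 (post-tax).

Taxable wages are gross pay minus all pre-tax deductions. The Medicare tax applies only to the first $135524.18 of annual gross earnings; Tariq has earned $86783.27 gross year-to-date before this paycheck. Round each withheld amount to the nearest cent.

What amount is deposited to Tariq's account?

$494.98

457(b) deferral: $1045.66 × 0.045 = $47.05
Taxable wages = $1045.66 − $47.05 = $998.61
Municipal income tax: $998.61 × 0.01 = $9.99
State income tax: $998.61 × 0.085 = $84.88
Federal withholding: $998.61 × 0.255 = $254.65
Medicare tax: cap not yet reached, full $1045.66 is subject → $1045.66 × 0.025 = $26.14
Parking fee: $70.69
Union dues: $57.28
Total deductions = $47.05 + $9.99 + $84.88 + $254.65 + $26.14 + $70.69 + $57.28 = $550.68
Net pay = $1045.66 − $550.68 = $494.98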